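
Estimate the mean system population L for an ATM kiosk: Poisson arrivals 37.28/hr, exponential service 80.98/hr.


ρ = λ/μ = 37.28/80.98 = 0.4604
L = ρ/(1−ρ) = 0.4604/(1 − 0.4604) = 0.4604/0.5396 = 0.8531

Final: 0.8531


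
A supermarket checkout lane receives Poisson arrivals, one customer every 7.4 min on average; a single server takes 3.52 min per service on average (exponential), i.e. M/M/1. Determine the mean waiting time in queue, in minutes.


λ = 60/7.4 = 8.1081 /hr
μ = 60/3.52 = 17.0455 /hr
ρ = λ/μ = 8.1081/17.0455 = 0.4757
Wq = ρ/(μ−λ) = 0.4757/(17.0455−8.1081) = 0.05322 hr
In minutes: 0.05322·60 = 3.193 min

Final: 3.193 min


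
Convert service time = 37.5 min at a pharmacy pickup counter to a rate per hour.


μ = 1/(service time) in consistent units.
1 hour = 60 min, so μ = 60/37.5 = 1.6000 per hour

Final: 1.6000 /hr


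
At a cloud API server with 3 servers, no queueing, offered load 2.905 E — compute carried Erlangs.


B(3,2.905) = 0.334624 (Erlang-B)
Carried load = a(1 − B) = 2.905·(1 − 0.334624) = 2.905·0.665376 = 1.9329 E

Final: 1.9329 Erlangs


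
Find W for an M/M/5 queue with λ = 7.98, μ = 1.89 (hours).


a = 4.2222; ρ = 0.8444; P₀ = 0.008944
Lq = P₀·a^c·ρ/(c!(1−ρ)²) = 3.49021
Wq = Lq/λ = 3.49021/7.98 = 0.43737 hr
W = Wq + 1/μ = 0.43737 + 0.52910 = 0.96647 hr

Final: 0.96647 hr


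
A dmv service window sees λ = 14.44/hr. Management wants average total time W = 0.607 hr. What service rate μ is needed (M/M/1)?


W = 1/(μ−λ) ⇒ μ − λ = 1/W = 1/0.607 = 1.6474
μ = λ + 1/W = 14.44 + 1.6474 = 16.0874 per hr

Final: 16.0874 /hr


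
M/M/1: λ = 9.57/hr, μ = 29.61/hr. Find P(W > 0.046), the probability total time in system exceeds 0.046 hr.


W ~ Exponential(μ−λ) for M/M/1.
μ − λ = 29.61 − 9.57 = 20.0400
P(W > t) = e^{−(μ−λ)t} = e^{−0.9218} = 0.397786

Final: 0.397786


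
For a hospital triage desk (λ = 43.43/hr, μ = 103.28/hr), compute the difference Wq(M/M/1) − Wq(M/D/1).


ρ = 43.43/103.28 = 0.4205
Wq(M/M/1) = ρ/(μ−λ) = 0.4205/59.85 = 0.007026 hr
Wq(M/D/1) = ρ/(2(μ−λ)) = 0.003513 hr
Savings = 0.007026 − 0.003513 = 0.003513 hr

Final: 0.003513 hr


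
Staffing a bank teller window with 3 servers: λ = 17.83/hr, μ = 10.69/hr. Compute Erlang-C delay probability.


a = λ/μ = 1.6679; ρ = a/3 = 0.5560
P₀ = 0.172398 (from M/M/c formula)
C(c,a) = [a^c/(c!(1−ρ))]·P₀ = [4.64003/(6·0.4440)]·0.172398
= 1.74164·0.172398 = 0.300256

Final: 0.300256


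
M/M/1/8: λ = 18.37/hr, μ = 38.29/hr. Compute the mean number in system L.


ρ = 18.37/38.29 = 0.4798
L = ρ[1 − (K+1)ρ^K + Kρ^(K+1)] / [(1−ρ)(1−ρ^(K+1))]
Numerator: 0.4798·(1 − 9·0.002807 + 8·0.001347) = 0.472809
Denominator: (0.5202)·(0.998653) = 0.519540
L = 0.472809/0.519540 = 0.9101

Final: 0.9101


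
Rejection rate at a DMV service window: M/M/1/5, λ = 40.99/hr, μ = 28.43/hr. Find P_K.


ρ = λ/μ = 40.99/28.43 = 1.4418
P_K = (1−ρ)ρ^K/(1−ρ^(K+1)) = (-0.4418·6.230247)/(1 − 8.982689)
= -2.752441/-7.982689 = 0.344801

Final: 0.344801


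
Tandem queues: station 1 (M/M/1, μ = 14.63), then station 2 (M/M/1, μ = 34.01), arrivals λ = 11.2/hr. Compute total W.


Each node sees arrival rate λ = 11.2/hr (tandem ⇒ throughput preserved).
W₁ = 1/(μ₁−λ) = 1/(14.63−11.2) = 0.29155 hr
W₂ = 1/(μ₂−λ) = 1/(34.01−11.2) = 0.04384 hr
W_total = W₁ + W₂ = 0.29155 + 0.04384 = 0.33539 hr

Final: 0.33539 hr


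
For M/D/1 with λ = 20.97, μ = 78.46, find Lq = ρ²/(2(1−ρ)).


ρ = 20.97/78.46 = 0.2673
M/D/1: Lq = ρ²/(2(1−ρ)) = 0.07143/(2·0.7327) = 0.04874

Final: 0.04874


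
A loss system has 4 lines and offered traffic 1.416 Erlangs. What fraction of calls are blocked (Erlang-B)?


B(c,a) = (a^c/c!) / Σ_{k=0}^{c} a^k/k!
a^4/4! = 0.167510
Σ terms (k=0..4): 1.00000 + 1.41600 + 1.00253 + 0.47319 + 0.16751 = 4.059232
B = 0.167510/4.059232 = 0.041267

Final: 0.041267


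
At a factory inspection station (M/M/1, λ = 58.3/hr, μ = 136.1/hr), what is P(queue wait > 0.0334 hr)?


ρ = 58.3/136.1 = 0.4284
P(Wq > t) = ρ·e^{−(μ−λ)t} = 0.4284·e^{−2.5985}
= 0.4284·0.074384 = 0.031863

Final: 0.031863


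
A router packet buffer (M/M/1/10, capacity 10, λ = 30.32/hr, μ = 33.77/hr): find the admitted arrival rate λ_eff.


ρ = 0.8978; P_K = (1−ρ)ρ^10/(1−ρ^11) = 0.050081
λ_eff = λ(1 − P_K) = 30.32·(1 − 0.050081) = 30.32·0.949919 = 28.8016 /hr

Final: 28.8016 /hr


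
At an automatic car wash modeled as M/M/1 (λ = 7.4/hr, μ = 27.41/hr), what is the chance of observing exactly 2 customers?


ρ = 7.4/27.41 = 0.2700
P_n = (1−ρ)·ρ^n = (1 − 0.2700)·0.2700^2 = 0.7300·0.072886 = 0.053209

Final: 0.053209


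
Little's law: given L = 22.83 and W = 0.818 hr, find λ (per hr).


λ = L/W = 22.83/0.818 = 27.9095 /hr

Final: 27.9095 /hr


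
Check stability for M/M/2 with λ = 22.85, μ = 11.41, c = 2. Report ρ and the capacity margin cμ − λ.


Total capacity cμ = 2·11.41 = 22.82/hr
ρ = λ/(cμ) = 22.85/22.82 = 1.0013
Stable ⇔ ρ < 1: NO
Spare capacity = cμ − λ = 22.82 − 22.85 = -0.03/hr

Final: ρ = 1.0013; unstable; margin = -0.03/hr


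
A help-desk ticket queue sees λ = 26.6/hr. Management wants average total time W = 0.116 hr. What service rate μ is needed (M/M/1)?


W = 1/(μ−λ) ⇒ μ − λ = 1/W = 1/0.116 = 8.6207
μ = λ + 1/W = 26.6 + 8.6207 = 35.2207 per hr

Final: 35.2207 /hr


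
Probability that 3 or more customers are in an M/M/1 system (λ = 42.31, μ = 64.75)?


ρ = 42.31/64.75 = 0.6534
P(N ≥ n) = ρ^n = 0.6534^3 = 0.279004

Final: 0.279004


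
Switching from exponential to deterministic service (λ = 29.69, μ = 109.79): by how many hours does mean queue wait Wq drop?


ρ = 29.69/109.79 = 0.2704
Wq(M/M/1) = ρ/(μ−λ) = 0.2704/80.10 = 0.003376 hr
Wq(M/D/1) = ρ/(2(μ−λ)) = 0.001688 hr
Savings = 0.003376 − 0.001688 = 0.001688 hr

Final: 0.001688 hr


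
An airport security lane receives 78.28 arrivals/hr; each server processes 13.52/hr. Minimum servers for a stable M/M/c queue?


Stability requires cμ > λ ⇔ c > λ/μ.
λ/μ = 78.28/13.52 = 5.7899
Minimum integer c = ⌊5.7899⌋ + 1 = 6
Check: 6·13.52 = 81.12 > 78.28, while 5·13.52 = 67.60 ≤ 78.28

Final: 6 servers


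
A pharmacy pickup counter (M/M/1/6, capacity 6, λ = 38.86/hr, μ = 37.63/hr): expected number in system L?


ρ = 38.86/37.63 = 1.0327
L = ρ[1 − (K+1)ρ^K + Kρ^(K+1)] / [(1−ρ)(1−ρ^(K+1))]
Numerator: 1.0327·(1 − 7·1.212862 + 6·1.252507) = 0.025822
Denominator: (-0.03269)·(-0.252507) = 0.008254
L = 0.025822/0.008254 = 3.1285

Final: 3.1285


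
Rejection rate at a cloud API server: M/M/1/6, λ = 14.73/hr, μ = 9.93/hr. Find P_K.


ρ = λ/μ = 14.73/9.93 = 1.4834
P_K = (1−ρ)ρ^K/(1−ρ^(K+1)) = (-0.4834·10.654204)/(1 − 15.804272)
= -5.150068/-14.804272 = 0.347877

Final: 0.347877


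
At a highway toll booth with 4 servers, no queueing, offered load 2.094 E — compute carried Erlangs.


B(4,2.094) = 0.105163 (Erlang-B)
Carried load = a(1 − B) = 2.094·(1 − 0.105163) = 2.094·0.894837 = 1.8738 E

Final: 1.8738 Erlangs


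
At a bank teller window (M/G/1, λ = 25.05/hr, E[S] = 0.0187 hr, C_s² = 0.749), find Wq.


ρ = λ·E[S] = 25.05·0.0187 = 0.4684
E[S²] = E[S]²(1+C_s²) = 0.0187²·(1+0.749) = 0.0006116
Wq = λ·E[S²]/(2(1−ρ)) = 25.05·0.0006116/(2·0.5316) = 0.01441 hr

Final: 0.01441 hr


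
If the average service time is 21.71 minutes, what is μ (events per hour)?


μ = 1/(service time) in consistent units.
1 hour = 60 min, so μ = 60/21.71 = 2.7637 per hour

Final: 2.7637 /hr


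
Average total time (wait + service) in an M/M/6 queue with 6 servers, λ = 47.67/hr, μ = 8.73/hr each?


a = 5.4605; ρ = 0.9101; P₀ = 0.001868
Lq = P₀·a^c·ρ/(c!(1−ρ)²) = 7.73932
Wq = Lq/λ = 7.73932/47.67 = 0.16235 hr
W = Wq + 1/μ = 0.16235 + 0.11455 = 0.27690 hr

Final: 0.27690 hr


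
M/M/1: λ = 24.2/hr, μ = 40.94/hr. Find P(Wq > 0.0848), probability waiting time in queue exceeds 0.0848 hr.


ρ = 24.2/40.94 = 0.5911
P(Wq > t) = ρ·e^{−(μ−λ)t} = 0.5911·e^{−1.4196}
= 0.5911·0.241822 = 0.142943

Final: 0.142943


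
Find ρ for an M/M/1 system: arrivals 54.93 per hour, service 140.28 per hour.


ρ = λ/μ = 54.93/140.28 = 0.3916

Final: 0.3916


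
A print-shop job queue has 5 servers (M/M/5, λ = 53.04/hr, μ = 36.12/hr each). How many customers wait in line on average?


a = λ/μ = 1.4684; ρ = a/5 = 0.2937
P₀ = 0.229958
Lq = P₀·a^c·ρ / (c!·(1−ρ)²) = 0.229958·6.82777·0.2937/(120·0.49888)
= 0.007703

Final: 0.007703


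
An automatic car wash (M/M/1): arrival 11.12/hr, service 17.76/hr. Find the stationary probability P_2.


ρ = 11.12/17.76 = 0.6261
P_n = (1−ρ)·ρ^n = (1 − 0.6261)·0.6261^2 = 0.3739·0.392034 = 0.146571

Final: 0.146571


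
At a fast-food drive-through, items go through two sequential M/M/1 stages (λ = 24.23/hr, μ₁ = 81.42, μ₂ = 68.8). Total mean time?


Each node sees arrival rate λ = 24.23/hr (tandem ⇒ throughput preserved).
W₁ = 1/(μ₁−λ) = 1/(81.42−24.23) = 0.01749 hr
W₂ = 1/(μ₂−λ) = 1/(68.8−24.23) = 0.02244 hr
W_total = W₁ + W₂ = 0.01749 + 0.02244 = 0.03992 hr

Final: 0.03992 hr


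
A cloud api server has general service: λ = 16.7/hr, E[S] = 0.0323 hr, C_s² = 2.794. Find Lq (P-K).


ρ = λ·E[S] = 16.7·0.0323 = 0.5394
Lq = ρ²(1+C_s²)/(2(1−ρ)) = 0.2910·(1+2.794)/(2·0.4606)
= 0.2910·3.7940/0.9212 = 1.19837

Final: 1.19837


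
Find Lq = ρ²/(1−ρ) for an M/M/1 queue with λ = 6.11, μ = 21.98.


ρ = 6.11/21.98 = 0.2780
Lq = ρ²/(1−ρ) = 0.07727/0.7220 = 0.1070

Final: 0.1070


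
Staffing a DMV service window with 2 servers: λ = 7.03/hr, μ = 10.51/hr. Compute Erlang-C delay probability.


a = λ/μ = 0.6689; ρ = a/2 = 0.3344
P₀ = 0.498752 (from M/M/c formula)
C(c,a) = [a^c/(c!(1−ρ))]·P₀ = [0.44741/(2·0.6656)]·0.498752
= 0.33612·0.498752 = 0.167639

Final: 0.167639


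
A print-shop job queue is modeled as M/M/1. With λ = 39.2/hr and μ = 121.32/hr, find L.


ρ = λ/μ = 39.2/121.32 = 0.3231
L = ρ/(1−ρ) = 0.3231/(1 − 0.3231) = 0.3231/0.6769 = 0.4774

Final: 0.4774


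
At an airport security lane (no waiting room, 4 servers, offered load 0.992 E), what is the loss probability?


B(c,a) = (a^c/c!) / Σ_{k=0}^{c} a^k/k!
a^4/4! = 0.040349
Σ terms (k=0..4): 1.00000 + 0.99200 + 0.49203 + 0.16270 + 0.04035 = 2.687080
B = 0.040349/2.687080 = 0.015016

Final: 0.015016


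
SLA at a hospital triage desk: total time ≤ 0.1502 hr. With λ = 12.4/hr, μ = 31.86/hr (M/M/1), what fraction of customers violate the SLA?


W ~ Exponential(μ−λ) for M/M/1.
μ − λ = 31.86 − 12.4 = 19.4600
P(W > t) = e^{−(μ−λ)t} = e^{−2.9229} = 0.053778

Final: 0.053778


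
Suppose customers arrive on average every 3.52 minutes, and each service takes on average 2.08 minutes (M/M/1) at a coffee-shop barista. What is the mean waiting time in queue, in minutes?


λ = 60/3.52 = 17.0455 /hr
μ = 60/2.08 = 28.8462 /hr
ρ = λ/μ = 17.0455/28.8462 = 0.5909
Wq = ρ/(μ−λ) = 0.5909/(28.8462−17.0455) = 0.05007 hr
In minutes: 0.05007·60 = 3.004 min

Final: 3.004 min


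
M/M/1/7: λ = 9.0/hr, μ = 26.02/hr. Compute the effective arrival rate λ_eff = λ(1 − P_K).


ρ = 0.3459; P_K = (1−ρ)ρ^7/(1−ρ^8) = 0.0003875
λ_eff = λ(1 − P_K) = 9.0·(1 − 0.0003875) = 9.0·0.999612 = 8.9965 /hr

Final: 8.9965 /hr


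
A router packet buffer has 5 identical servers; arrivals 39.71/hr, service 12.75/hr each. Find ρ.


ρ = λ/(cμ) = 39.71/(5·12.75) = 39.71/63.75 = 0.6229

Final: 0.6229


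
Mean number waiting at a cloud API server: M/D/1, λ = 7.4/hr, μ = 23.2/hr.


ρ = 7.4/23.2 = 0.3190
M/D/1: Lq = ρ²/(2(1−ρ)) = 0.1017/(2·0.6810) = 0.07469

Final: 0.07469


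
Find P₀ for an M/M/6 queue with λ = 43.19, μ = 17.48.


a = λ/μ = 43.19/17.48 = 2.4708; ρ = a/c = 0.4118
Σ_{k=0}^{5} a^k/k! (terms k=0..5) = 1.00000 + 2.47082 + 3.05249 + 2.51405 + 1.55294 + 0.76741 = 11.35771
Tail: a^6/(6!(1−ρ)) = 227.53628/(720·0.5882) = 0.53727
P₀ = 1/(11.35771 + 0.53727) = 1/11.89499 = 0.084069

Final: 0.084069


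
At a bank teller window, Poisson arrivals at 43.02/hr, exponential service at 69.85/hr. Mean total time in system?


W = 1/(μ−λ) = 1/(69.85 − 43.02) = 1/26.83 = 0.03727 hr

Final: 0.03727 hr


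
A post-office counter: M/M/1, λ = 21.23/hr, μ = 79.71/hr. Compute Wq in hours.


ρ = 21.23/79.71 = 0.2663
Wq = ρ/(μ−λ) = 0.2663/(79.71 − 21.23) = 0.2663/58.48 = 0.004554 hr

Final: 0.004554 hr


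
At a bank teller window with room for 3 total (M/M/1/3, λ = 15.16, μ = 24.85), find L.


ρ = 15.16/24.85 = 0.6101
L = ρ[1 − (K+1)ρ^K + Kρ^(K+1)] / [(1−ρ)(1−ρ^(K+1))]
Numerator: 0.6101·(1 − 4·0.227048 + 3·0.138513) = 0.309512
Denominator: (0.3899)·(0.861487) = 0.335928
L = 0.309512/0.335928 = 0.9214

Final: 0.9214


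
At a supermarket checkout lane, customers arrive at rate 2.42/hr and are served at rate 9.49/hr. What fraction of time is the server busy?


ρ = λ/μ = 2.42/9.49 = 0.2550

Final: 0.2550


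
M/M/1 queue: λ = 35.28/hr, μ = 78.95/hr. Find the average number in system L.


ρ = λ/μ = 35.28/78.95 = 0.4469
L = ρ/(1−ρ) = 0.4469/(1 − 0.4469) = 0.4469/0.5531 = 0.8079

Final: 0.8079


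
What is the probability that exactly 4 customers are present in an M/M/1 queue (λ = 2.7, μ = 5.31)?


ρ = 2.7/5.31 = 0.5085
P_n = (1−ρ)·ρ^n = (1 − 0.5085)·0.5085^4 = 0.4915·0.066846 = 0.032857

Final: 0.032857


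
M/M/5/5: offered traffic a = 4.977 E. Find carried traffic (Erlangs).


B(5,4.977) = 0.282999 (Erlang-B)
Carried load = a(1 − B) = 4.977·(1 − 0.282999) = 4.977·0.717001 = 3.5685 E

Final: 3.5685 Erlangs


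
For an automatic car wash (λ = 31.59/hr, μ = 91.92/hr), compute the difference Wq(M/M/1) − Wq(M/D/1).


ρ = 31.59/91.92 = 0.3437
Wq(M/M/1) = ρ/(μ−λ) = 0.3437/60.33 = 0.005696 hr
Wq(M/D/1) = ρ/(2(μ−λ)) = 0.002848 hr
Savings = 0.005696 − 0.002848 = 0.002848 hr

Final: 0.002848 hr


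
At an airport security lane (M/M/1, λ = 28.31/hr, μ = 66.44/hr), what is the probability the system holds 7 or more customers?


ρ = 28.31/66.44 = 0.4261
P(N ≥ n) = ρ^n = 0.4261^7 = 0.002550

Final: 0.002550


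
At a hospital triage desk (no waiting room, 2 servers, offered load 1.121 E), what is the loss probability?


B(c,a) = (a^c/c!) / Σ_{k=0}^{c} a^k/k!
a^2/2! = 0.628320
Σ terms (k=0..2): 1.00000 + 1.12100 + 0.62832 = 2.749321
B = 0.628320/2.749321 = 0.228537

Final: 0.228537


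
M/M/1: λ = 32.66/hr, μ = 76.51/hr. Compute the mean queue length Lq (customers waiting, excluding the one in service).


ρ = 32.66/76.51 = 0.4269
Lq = ρ²/(1−ρ) = 0.1822/0.5731 = 0.3179

Final: 0.3179


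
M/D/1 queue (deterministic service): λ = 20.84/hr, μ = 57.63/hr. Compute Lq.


ρ = 20.84/57.63 = 0.3616
M/D/1: Lq = ρ²/(2(1−ρ)) = 0.1308/(2·0.6384) = 0.10242

Final: 0.10242


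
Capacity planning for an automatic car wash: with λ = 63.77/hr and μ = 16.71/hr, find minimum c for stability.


Stability requires cμ > λ ⇔ c > λ/μ.
λ/μ = 63.77/16.71 = 3.8163
Minimum integer c = ⌊3.8163⌋ + 1 = 4
Check: 4·16.71 = 66.84 > 63.77, while 3·16.71 = 50.13 ≤ 63.77

Final: 4 servers


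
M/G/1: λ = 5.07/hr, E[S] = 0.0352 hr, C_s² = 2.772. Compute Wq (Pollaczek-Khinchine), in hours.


ρ = λ·E[S] = 5.07·0.0352 = 0.1785
E[S²] = E[S]²(1+C_s²) = 0.0352²·(1+2.772) = 0.004674
Wq = λ·E[S²]/(2(1−ρ)) = 5.07·0.004674/(2·0.8215) = 0.01442 hr

Final: 0.01442 hr


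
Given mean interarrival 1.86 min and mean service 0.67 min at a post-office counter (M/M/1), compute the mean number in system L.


λ = 60/1.86 = 32.2581 /hr
μ = 60/0.67 = 89.5522 /hr
ρ = λ/μ = 32.2581/89.5522 = 0.3602
L = ρ/(1−ρ) = 0.3602/0.6398 = 0.5630

Final: 0.5630


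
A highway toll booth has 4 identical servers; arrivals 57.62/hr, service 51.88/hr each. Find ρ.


ρ = λ/(cμ) = 57.62/(4·51.88) = 57.62/207.52 = 0.2777

Final: 0.2777


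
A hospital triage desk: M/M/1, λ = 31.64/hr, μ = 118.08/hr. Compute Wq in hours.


ρ = 31.64/118.08 = 0.2680
Wq = ρ/(μ−λ) = 0.2680/(118.08 − 31.64) = 0.2680/86.44 = 0.003100 hr

Final: 0.003100 hr


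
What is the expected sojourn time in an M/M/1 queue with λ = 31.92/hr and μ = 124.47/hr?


W = 1/(μ−λ) = 1/(124.47 − 31.92) = 1/92.55 = 0.01080 hr

Final: 0.01080 hr


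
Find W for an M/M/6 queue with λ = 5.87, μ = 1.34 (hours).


a = 4.3806; ρ = 0.7301; P₀ = 0.010623
Lq = P₀·a^c·ρ/(c!(1−ρ)²) = 1.04494
Wq = Lq/λ = 1.04494/5.87 = 0.17801 hr
W = Wq + 1/μ = 0.17801 + 0.74627 = 0.92428 hr

Final: 0.92428 hr


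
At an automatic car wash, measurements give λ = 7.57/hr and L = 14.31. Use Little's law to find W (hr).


W = L/λ = 14.31/7.57 = 1.8904 hr

Final: 1.8904 hr


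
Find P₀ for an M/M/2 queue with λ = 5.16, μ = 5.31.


a = λ/μ = 5.16/5.31 = 0.9718; ρ = a/c = 0.4859
Σ_{k=0}^{1} a^k/k! (terms k=0..1) = 1.00000 + 0.97175 = 1.97175
Tail: a^2/(2!(1−ρ)) = 0.94430/(2·0.5141) = 0.91836
P₀ = 1/(1.97175 + 0.91836) = 1/2.89011 = 0.346008

Final: 0.346008


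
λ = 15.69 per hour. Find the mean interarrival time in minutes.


Mean interarrival time = 1/λ = 1/15.69 hour = 0.06373 hour
In minutes: 0.06373 × 60 = 3.8241 min

Final: 3.8241 min


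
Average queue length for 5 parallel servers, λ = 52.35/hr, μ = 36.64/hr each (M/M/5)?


a = λ/μ = 1.4288; ρ = a/5 = 0.2858
P₀ = 0.239311
Lq = P₀·a^c·ρ / (c!·(1−ρ)²) = 0.239311·5.95396·0.2858/(120·0.51015)
= 0.006651

Final: 0.006651


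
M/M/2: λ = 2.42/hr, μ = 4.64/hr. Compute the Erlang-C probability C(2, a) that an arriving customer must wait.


a = λ/μ = 0.5216; ρ = a/2 = 0.2608
P₀ = 0.586325 (from M/M/c formula)
C(c,a) = [a^c/(c!(1−ρ))]·P₀ = [0.27202/(2·0.7392)]·0.586325
= 0.18399·0.586325 = 0.107877

Final: 0.107877


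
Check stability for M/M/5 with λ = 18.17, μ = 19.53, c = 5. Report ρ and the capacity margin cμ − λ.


Total capacity cμ = 5·19.53 = 97.65/hr
ρ = λ/(cμ) = 18.17/97.65 = 0.1861
Stable ⇔ ρ < 1: YES
Spare capacity = cμ − λ = 97.65 − 18.17 = 79.48/hr

Final: ρ = 0.1861; stable; margin = 79.48/hr


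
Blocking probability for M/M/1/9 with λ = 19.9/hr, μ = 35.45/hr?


ρ = λ/μ = 19.9/35.45 = 0.5614
P_K = (1−ρ)ρ^K/(1−ρ^(K+1)) = (0.4386·0.005535)/(1 − 0.003107)
= 0.002428/0.996893 = 0.002436

Final: 0.002436


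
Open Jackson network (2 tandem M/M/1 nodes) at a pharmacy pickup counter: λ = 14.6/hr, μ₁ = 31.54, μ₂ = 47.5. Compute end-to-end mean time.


Each node sees arrival rate λ = 14.6/hr (tandem ⇒ throughput preserved).
W₁ = 1/(μ₁−λ) = 1/(31.54−14.6) = 0.05903 hr
W₂ = 1/(μ₂−λ) = 1/(47.5−14.6) = 0.03040 hr
W_total = W₁ + W₂ = 0.05903 + 0.03040 = 0.08943 hr

Final: 0.08943 hr


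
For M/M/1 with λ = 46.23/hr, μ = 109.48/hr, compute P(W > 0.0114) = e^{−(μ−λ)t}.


W ~ Exponential(μ−λ) for M/M/1.
μ − λ = 109.48 − 46.23 = 63.2500
P(W > t) = e^{−(μ−λ)t} = e^{−0.7211} = 0.486241

Final: 0.486241


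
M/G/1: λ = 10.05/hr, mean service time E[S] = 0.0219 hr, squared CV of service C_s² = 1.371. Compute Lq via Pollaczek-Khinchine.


ρ = λ·E[S] = 10.05·0.0219 = 0.2201
Lq = ρ²(1+C_s²)/(2(1−ρ)) = 0.04844·(1+1.371)/(2·0.7799)
= 0.04844·2.3710/1.5598 = 0.07363

Final: 0.07363


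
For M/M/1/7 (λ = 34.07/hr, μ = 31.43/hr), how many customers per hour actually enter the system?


ρ = 1.0840; P_K = (1−ρ)ρ^7/(1−ρ^8) = 0.162974
λ_eff = λ(1 − P_K) = 34.07·(1 − 0.162974) = 34.07·0.837026 = 28.5175 /hr

Final: 28.5175 /hr


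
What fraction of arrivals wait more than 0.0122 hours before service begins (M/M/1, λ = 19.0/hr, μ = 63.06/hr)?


ρ = 19.0/63.06 = 0.3013
P(Wq > t) = ρ·e^{−(μ−λ)t} = 0.3013·e^{−0.5375}
= 0.3013·0.584188 = 0.176016

Final: 0.176016


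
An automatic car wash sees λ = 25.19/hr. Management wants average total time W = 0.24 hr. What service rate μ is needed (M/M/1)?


W = 1/(μ−λ) ⇒ μ − λ = 1/W = 1/0.24 = 4.1667
μ = λ + 1/W = 25.19 + 4.1667 = 29.3567 per hr

Final: 29.3567 /hr


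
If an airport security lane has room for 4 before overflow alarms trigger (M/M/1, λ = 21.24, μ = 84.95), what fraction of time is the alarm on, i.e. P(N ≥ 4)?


ρ = 21.24/84.95 = 0.2500
P(N ≥ n) = ρ^n = 0.2500^4 = 0.003908

Final: 0.003908


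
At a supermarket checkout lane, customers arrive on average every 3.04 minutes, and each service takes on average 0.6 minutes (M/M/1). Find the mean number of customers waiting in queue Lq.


λ = 60/3.04 = 19.7368 /hr
μ = 60/0.6 = 100.0000 /hr
ρ = λ/μ = 19.7368/100.0000 = 0.1974
Lq = ρ²/(1−ρ) = 0.03895/0.8026 = 0.04853

Final: 0.04853


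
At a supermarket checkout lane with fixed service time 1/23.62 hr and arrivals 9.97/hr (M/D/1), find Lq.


ρ = 9.97/23.62 = 0.4221
M/D/1: Lq = ρ²/(2(1−ρ)) = 0.1782/(2·0.5779) = 0.15415

Final: 0.15415


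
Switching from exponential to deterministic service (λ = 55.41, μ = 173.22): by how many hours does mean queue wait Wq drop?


ρ = 55.41/173.22 = 0.3199
Wq(M/M/1) = ρ/(μ−λ) = 0.3199/117.81 = 0.002715 hr
Wq(M/D/1) = ρ/(2(μ−λ)) = 0.001358 hr
Savings = 0.002715 − 0.001358 = 0.001358 hr

Final: 0.001358 hr


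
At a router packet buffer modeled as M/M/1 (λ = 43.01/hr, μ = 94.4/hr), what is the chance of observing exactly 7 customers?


ρ = 43.01/94.4 = 0.4556
P_n = (1−ρ)·ρ^n = (1 − 0.4556)·0.4556^7 = 0.5444·0.004076 = 0.002219

Final: 0.002219


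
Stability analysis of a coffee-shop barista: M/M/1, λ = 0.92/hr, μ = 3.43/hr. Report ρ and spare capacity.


Total capacity cμ = 1·3.43 = 3.43/hr
ρ = λ/(cμ) = 0.92/3.43 = 0.2682
Stable ⇔ ρ < 1: YES
Spare capacity = cμ − λ = 3.43 − 0.92 = 2.51/hr

Final: ρ = 0.2682; stable; margin = 2.51/hr


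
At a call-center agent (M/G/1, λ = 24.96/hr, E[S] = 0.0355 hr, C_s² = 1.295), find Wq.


ρ = λ·E[S] = 24.96·0.0355 = 0.8861
E[S²] = E[S]²(1+C_s²) = 0.0355²·(1+1.295) = 0.002892
Wq = λ·E[S²]/(2(1−ρ)) = 24.96·0.002892/(2·0.1139) = 0.31685 hr

Final: 0.31685 hr


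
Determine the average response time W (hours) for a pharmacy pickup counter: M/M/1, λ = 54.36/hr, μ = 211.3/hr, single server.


W = 1/(μ−λ) = 1/(211.3 − 54.36) = 1/156.94 = 0.006372 hr

Final: 0.006372 hr


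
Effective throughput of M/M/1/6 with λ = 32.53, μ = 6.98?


ρ = 4.6605; P_K = (1−ρ)ρ^6/(1−ρ^7) = 0.785445
λ_eff = λ(1 − P_K) = 32.53·(1 − 0.785445) = 32.53·0.214555 = 6.9795 /hr

Final: 6.9795 /hr


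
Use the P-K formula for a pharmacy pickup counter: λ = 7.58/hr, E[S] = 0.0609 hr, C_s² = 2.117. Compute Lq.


ρ = λ·E[S] = 7.58·0.0609 = 0.4616
Lq = ρ²(1+C_s²)/(2(1−ρ)) = 0.2131·(1+2.117)/(2·0.5384)
= 0.2131·3.1170/1.0768 = 0.61687

Final: 0.61687


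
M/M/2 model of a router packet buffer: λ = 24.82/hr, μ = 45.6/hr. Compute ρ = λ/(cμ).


ρ = λ/(cμ) = 24.82/(2·45.6) = 24.82/91.20 = 0.2721

Final: 0.2721


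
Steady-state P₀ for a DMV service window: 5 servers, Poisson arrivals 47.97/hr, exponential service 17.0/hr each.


a = λ/μ = 47.97/17.0 = 2.8218; ρ = a/c = 0.5644
Σ_{k=0}^{4} a^k/k! (terms k=0..4) = 1.00000 + 2.82176 + 3.98118 + 3.74465 + 2.64163 = 14.18922
Tail: a^5/(5!(1−ρ)) = 178.89738/(120·0.4356) = 3.42206
P₀ = 1/(14.18922 + 3.42206) = 1/17.61128 = 0.056782

Final: 0.056782


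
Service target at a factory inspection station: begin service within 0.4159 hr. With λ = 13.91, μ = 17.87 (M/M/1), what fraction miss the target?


ρ = 13.91/17.87 = 0.7784
P(Wq > t) = ρ·e^{−(μ−λ)t} = 0.7784·e^{−1.6470}
= 0.7784·0.192634 = 0.149946

Final: 0.149946


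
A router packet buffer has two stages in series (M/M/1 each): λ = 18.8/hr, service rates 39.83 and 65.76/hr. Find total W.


Each node sees arrival rate λ = 18.8/hr (tandem ⇒ throughput preserved).
W₁ = 1/(μ₁−λ) = 1/(39.83−18.8) = 0.04755 hr
W₂ = 1/(μ₂−λ) = 1/(65.76−18.8) = 0.02129 hr
W_total = W₁ + W₂ = 0.04755 + 0.02129 = 0.06885 hr

Final: 0.06885 hr


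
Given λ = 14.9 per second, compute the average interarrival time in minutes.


Mean interarrival time = 1/λ = 1/14.9 second = 0.06711 second
In minutes: 0.06711 × 0.0166667 = 0.001119 min

Final: 0.001119 min


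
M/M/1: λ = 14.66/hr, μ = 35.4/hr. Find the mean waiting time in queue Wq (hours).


ρ = 14.66/35.4 = 0.4141
Wq = ρ/(μ−λ) = 0.4141/(35.4 − 14.66) = 0.4141/20.74 = 0.01997 hr

Final: 0.01997 hr


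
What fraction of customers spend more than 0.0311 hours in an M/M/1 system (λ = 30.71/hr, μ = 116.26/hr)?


W ~ Exponential(μ−λ) for M/M/1.
μ − λ = 116.26 − 30.71 = 85.5500
P(W > t) = e^{−(μ−λ)t} = e^{−2.6606} = 0.069906

Final: 0.069906


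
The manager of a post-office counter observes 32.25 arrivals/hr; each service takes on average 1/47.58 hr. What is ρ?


ρ = λ/μ = 32.25/47.58 = 0.6778

Final: 0.6778


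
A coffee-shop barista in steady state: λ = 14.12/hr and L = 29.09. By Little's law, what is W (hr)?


W = L/λ = 29.09/14.12 = 2.0602 hr

Final: 2.0602 hr


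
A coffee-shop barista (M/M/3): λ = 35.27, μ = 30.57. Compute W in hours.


a = 1.1537; ρ = 0.3846; P₀ = 0.309097
Lq = P₀·a^c·ρ/(c!(1−ρ)²) = 0.08034
Wq = Lq/λ = 0.08034/35.27 = 0.002278 hr
W = Wq + 1/μ = 0.002278 + 0.03271 = 0.03499 hr

Final: 0.03499 hr


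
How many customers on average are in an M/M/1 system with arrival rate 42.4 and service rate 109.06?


ρ = λ/μ = 42.4/109.06 = 0.3888
L = ρ/(1−ρ) = 0.3888/(1 − 0.3888) = 0.3888/0.6112 = 0.6361

Final: 0.6361


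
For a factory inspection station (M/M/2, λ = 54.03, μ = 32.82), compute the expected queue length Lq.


a = λ/μ = 1.6463; ρ = a/2 = 0.8231
P₀ = 0.097017
Lq = P₀·a^c·ρ / (c!·(1−ρ)²) = 0.097017·2.71015·0.8231/(2·0.03128)
= 3.45899

Final: 3.45899


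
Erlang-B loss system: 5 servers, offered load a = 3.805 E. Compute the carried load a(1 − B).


B(5,3.805) = 0.181569 (Erlang-B)
Carried load = a(1 − B) = 3.805·(1 − 0.181569) = 3.805·0.818431 = 3.1141 E

Final: 3.1141 Erlangs


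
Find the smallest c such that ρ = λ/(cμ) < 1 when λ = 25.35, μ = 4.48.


Stability requires cμ > λ ⇔ c > λ/μ.
λ/μ = 25.35/4.48 = 5.6585
Minimum integer c = ⌊5.6585⌋ + 1 = 6
Check: 6·4.48 = 26.88 > 25.35, while 5·4.48 = 22.40 ≤ 25.35

Final: 6 servers


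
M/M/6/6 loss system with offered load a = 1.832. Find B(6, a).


B(c,a) = (a^c/c!) / Σ_{k=0}^{c} a^k/k!
a^6/6! = 0.052507
Σ terms (k=0..6): 1.00000 + 1.83200 + 1.67811 + 1.02477 + 0.46934 + 0.17197 + 0.05251 = 6.228697
B = 0.052507/6.228697 = 0.008430

Final: 0.008430


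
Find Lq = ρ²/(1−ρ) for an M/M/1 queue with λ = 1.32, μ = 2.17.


ρ = 1.32/2.17 = 0.6083
Lq = ρ²/(1−ρ) = 0.3700/0.3917 = 0.9446

Final: 0.9446


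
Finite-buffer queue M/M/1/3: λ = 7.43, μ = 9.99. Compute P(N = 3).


ρ = λ/μ = 7.43/9.99 = 0.7437
P_K = (1−ρ)ρ^K/(1−ρ^(K+1)) = (0.2563·0.411405)/(1 − 0.305980)
= 0.105425/0.694020 = 0.151905

Final: 0.151905


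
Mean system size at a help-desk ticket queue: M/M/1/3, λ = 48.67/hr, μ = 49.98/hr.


ρ = 48.67/49.98 = 0.9738
L = ρ[1 − (K+1)ρ^K + Kρ^(K+1)] / [(1−ρ)(1−ρ^(K+1))]
Numerator: 0.9738·(1 − 4·0.923412 + 3·0.899208) = 0.003875
Denominator: (0.02621)·(0.100792) = 0.002642
L = 0.003875/0.002642 = 1.4668

Final: 1.4668


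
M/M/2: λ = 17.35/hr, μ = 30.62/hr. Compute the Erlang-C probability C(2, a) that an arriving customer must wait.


a = λ/μ = 0.5666; ρ = a/2 = 0.2833
P₀ = 0.558468 (from M/M/c formula)
C(c,a) = [a^c/(c!(1−ρ))]·P₀ = [0.32106/(2·0.7167)]·0.558468
= 0.22399·0.558468 = 0.125091

Final: 0.125091


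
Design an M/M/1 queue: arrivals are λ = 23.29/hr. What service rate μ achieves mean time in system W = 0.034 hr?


W = 1/(μ−λ) ⇒ μ − λ = 1/W = 1/0.034 = 29.4118
μ = λ + 1/W = 23.29 + 29.4118 = 52.7018 per hr

Final: 52.7018 /hr


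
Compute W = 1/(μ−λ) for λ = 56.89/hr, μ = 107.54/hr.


W = 1/(μ−λ) = 1/(107.54 − 56.89) = 1/50.65 = 0.01974 hr

Final: 0.01974 hr


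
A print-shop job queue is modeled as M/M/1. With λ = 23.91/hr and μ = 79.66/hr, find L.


ρ = λ/μ = 23.91/79.66 = 0.3002
L = ρ/(1−ρ) = 0.3002/(1 − 0.3002) = 0.3002/0.6998 = 0.4289

Final: 0.4289


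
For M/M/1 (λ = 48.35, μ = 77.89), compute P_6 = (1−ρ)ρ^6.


ρ = 48.35/77.89 = 0.6207
P_n = (1−ρ)·ρ^n = (1 − 0.6207)·0.6207^6 = 0.3793·0.057212 = 0.021698

Final: 0.021698


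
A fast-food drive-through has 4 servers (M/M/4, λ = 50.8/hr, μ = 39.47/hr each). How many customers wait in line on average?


a = λ/μ = 1.2871; ρ = a/4 = 0.3218
P₀ = 0.274784
Lq = P₀·a^c·ρ / (c!·(1−ρ)²) = 0.274784·2.74401·0.3218/(24·0.46000)
= 0.02198

Final: 0.02198


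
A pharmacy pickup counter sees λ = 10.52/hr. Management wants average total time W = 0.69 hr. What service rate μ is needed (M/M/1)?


W = 1/(μ−λ) ⇒ μ − λ = 1/W = 1/0.69 = 1.4493
μ = λ + 1/W = 10.52 + 1.4493 = 11.9693 per hr

Final: 11.9693 /hr


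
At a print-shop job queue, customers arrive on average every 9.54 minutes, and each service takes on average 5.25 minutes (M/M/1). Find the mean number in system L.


λ = 60/9.54 = 6.2893 /hr
μ = 60/5.25 = 11.4286 /hr
ρ = λ/μ = 6.2893/11.4286 = 0.5503
L = ρ/(1−ρ) = 0.5503/0.4497 = 1.2238

Final: 1.2238


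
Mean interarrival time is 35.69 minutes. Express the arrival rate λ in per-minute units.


λ = 1/(interarrival time) in consistent units.
1 minute = 1 min, so λ = 1/35.69 = 0.02802 per minute

Final: 0.02802 /min


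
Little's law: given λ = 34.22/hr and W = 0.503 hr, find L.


L = λW = 34.22·0.503 = 17.2127

Final: 17.2127


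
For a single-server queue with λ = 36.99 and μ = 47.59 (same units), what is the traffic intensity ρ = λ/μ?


ρ = λ/μ = 36.99/47.59 = 0.7773

Final: 0.7773


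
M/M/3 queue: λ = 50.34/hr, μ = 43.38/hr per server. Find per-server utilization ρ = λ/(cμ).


ρ = λ/(cμ) = 50.34/(3·43.38) = 50.34/130.14 = 0.3868

Final: 0.3868


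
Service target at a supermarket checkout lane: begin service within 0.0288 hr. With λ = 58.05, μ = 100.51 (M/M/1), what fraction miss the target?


ρ = 58.05/100.51 = 0.5776
P(Wq > t) = ρ·e^{−(μ−λ)t} = 0.5776·e^{−1.2228}
= 0.5776·0.294391 = 0.170027

Final: 0.170027


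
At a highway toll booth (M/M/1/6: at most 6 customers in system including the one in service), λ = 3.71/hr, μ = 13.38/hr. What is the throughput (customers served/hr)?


ρ = 0.2773; P_K = (1−ρ)ρ^6/(1−ρ^7) = 0.0003285
λ_eff = λ(1 − P_K) = 3.71·(1 − 0.0003285) = 3.71·0.999672 = 3.7088 /hr

Final: 3.7088 /hr


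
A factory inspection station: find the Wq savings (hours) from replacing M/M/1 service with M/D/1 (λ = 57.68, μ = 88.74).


ρ = 57.68/88.74 = 0.6500
Wq(M/M/1) = ρ/(μ−λ) = 0.6500/31.06 = 0.02093 hr
Wq(M/D/1) = ρ/(2(μ−λ)) = 0.01046 hr
Savings = 0.02093 − 0.01046 = 0.01046 hr

Final: 0.01046 hr


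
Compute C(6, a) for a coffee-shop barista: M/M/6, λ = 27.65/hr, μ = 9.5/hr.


a = λ/μ = 2.9105; ρ = a/6 = 0.4851
P₀ = 0.053690 (from M/M/c formula)
C(c,a) = [a^c/(c!(1−ρ))]·P₀ = [607.89585/(720·0.5149)]·0.053690
= 1.63970·0.053690 = 0.088035

Final: 0.088035


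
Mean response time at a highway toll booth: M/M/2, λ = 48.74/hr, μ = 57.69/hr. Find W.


a = 0.8449; ρ = 0.4224; P₀ = 0.406044
Lq = P₀·a^c·ρ/(c!(1−ρ)²) = 0.18351
Wq = Lq/λ = 0.18351/48.74 = 0.003765 hr
W = Wq + 1/μ = 0.003765 + 0.01733 = 0.02110 hr

Final: 0.02110 hr


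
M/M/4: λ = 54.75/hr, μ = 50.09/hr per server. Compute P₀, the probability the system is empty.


a = λ/μ = 54.75/50.09 = 1.0930; ρ = a/c = 0.2733
Σ_{k=0}^{3} a^k/k! (terms k=0..3) = 1.00000 + 1.09303 + 0.59736 + 0.21764 = 2.90804
Tail: a^4/(4!(1−ρ)) = 1.42736/(24·0.7267) = 0.08184
P₀ = 1/(2.90804 + 0.08184) = 1/2.98987 = 0.334462

Final: 0.334462


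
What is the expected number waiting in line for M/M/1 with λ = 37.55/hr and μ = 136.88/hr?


ρ = 37.55/136.88 = 0.2743
Lq = ρ²/(1−ρ) = 0.07526/0.7257 = 0.1037

Final: 0.1037


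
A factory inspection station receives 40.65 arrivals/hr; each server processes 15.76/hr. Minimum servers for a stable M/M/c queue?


Stability requires cμ > λ ⇔ c > λ/μ.
λ/μ = 40.65/15.76 = 2.5793
Minimum integer c = ⌊2.5793⌋ + 1 = 3
Check: 3·15.76 = 47.28 > 40.65, while 2·15.76 = 31.52 ≤ 40.65

Final: 3 servers


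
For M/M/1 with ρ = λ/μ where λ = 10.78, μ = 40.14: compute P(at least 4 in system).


ρ = 10.78/40.14 = 0.2686
P(N ≥ n) = ρ^n = 0.2686^4 = 0.005202

Final: 0.005202


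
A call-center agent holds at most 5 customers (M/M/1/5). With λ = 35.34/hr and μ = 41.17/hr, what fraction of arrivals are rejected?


ρ = λ/μ = 35.34/41.17 = 0.8584
P_K = (1−ρ)ρ^K/(1−ρ^(K+1)) = (0.1416·0.466046)/(1 − 0.400050)
= 0.065996/0.599950 = 0.110002

Final: 0.110002


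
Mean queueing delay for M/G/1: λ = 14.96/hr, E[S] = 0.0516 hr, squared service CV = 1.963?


ρ = λ·E[S] = 14.96·0.0516 = 0.7719
E[S²] = E[S]²(1+C_s²) = 0.0516²·(1+1.963) = 0.007889
Wq = λ·E[S²]/(2(1−ρ)) = 14.96·0.007889/(2·0.2281) = 0.25875 hr

Final: 0.25875 hr


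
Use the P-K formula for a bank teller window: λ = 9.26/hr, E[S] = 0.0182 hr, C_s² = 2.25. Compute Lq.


ρ = λ·E[S] = 9.26·0.0182 = 0.1685
Lq = ρ²(1+C_s²)/(2(1−ρ)) = 0.02840·(1+2.25)/(2·0.8315)
= 0.02840·3.2500/1.6629 = 0.05551

Final: 0.05551


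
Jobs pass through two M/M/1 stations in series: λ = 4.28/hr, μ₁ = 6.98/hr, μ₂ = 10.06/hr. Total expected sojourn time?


Each node sees arrival rate λ = 4.28/hr (tandem ⇒ throughput preserved).
W₁ = 1/(μ₁−λ) = 1/(6.98−4.28) = 0.37037 hr
W₂ = 1/(μ₂−λ) = 1/(10.06−4.28) = 0.17301 hr
W_total = W₁ + W₂ = 0.37037 + 0.17301 = 0.54338 hr

Final: 0.54338 hr


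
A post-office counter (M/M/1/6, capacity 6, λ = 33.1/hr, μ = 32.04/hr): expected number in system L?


ρ = 33.1/32.04 = 1.0331
L = ρ[1 − (K+1)ρ^K + Kρ^(K+1)] / [(1−ρ)(1−ρ^(K+1))]
Numerator: 1.0331·(1 − 7·1.215662 + 6·1.255881) = 0.026498
Denominator: (-0.03308)·(-0.255881) = 0.008465
L = 0.026498/0.008465 = 3.1301

Final: 3.1301


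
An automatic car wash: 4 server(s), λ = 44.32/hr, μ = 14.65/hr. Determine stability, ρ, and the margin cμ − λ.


Total capacity cμ = 4·14.65 = 58.60/hr
ρ = λ/(cμ) = 44.32/58.60 = 0.7563
Stable ⇔ ρ < 1: YES
Spare capacity = cμ − λ = 58.60 − 44.32 = 14.28/hr

Final: ρ = 0.7563; stable; margin = 14.28/hr


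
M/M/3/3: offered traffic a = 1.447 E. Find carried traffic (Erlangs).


B(3,1.447) = 0.126275 (Erlang-B)
Carried load = a(1 − B) = 1.447·(1 − 0.126275) = 1.447·0.873725 = 1.2643 E

Final: 1.2643 Erlangs


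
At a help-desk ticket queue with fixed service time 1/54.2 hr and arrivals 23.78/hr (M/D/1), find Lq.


ρ = 23.78/54.2 = 0.4387
M/D/1: Lq = ρ²/(2(1−ρ)) = 0.1925/(2·0.5613) = 0.17149

Final: 0.17149


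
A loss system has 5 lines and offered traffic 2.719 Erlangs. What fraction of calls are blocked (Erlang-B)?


B(c,a) = (a^c/c!) / Σ_{k=0}^{c} a^k/k!
a^5/5! = 1.238411
Σ terms (k=0..5): 1.00000 + 2.71900 + 3.69648 + 3.35024 + 2.27733 + 1.23841 = 14.281463
B = 1.238411/14.281463 = 0.086715

Final: 0.086715


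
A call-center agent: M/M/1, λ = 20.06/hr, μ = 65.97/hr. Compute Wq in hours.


ρ = 20.06/65.97 = 0.3041
Wq = ρ/(μ−λ) = 0.3041/(65.97 − 20.06) = 0.3041/45.91 = 0.006623 hr

Final: 0.006623 hr


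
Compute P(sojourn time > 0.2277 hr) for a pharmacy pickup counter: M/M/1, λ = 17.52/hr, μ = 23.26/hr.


W ~ Exponential(μ−λ) for M/M/1.
μ − λ = 23.26 − 17.52 = 5.7400
P(W > t) = e^{−(μ−λ)t} = e^{−1.3070} = 0.270631

Final: 0.270631


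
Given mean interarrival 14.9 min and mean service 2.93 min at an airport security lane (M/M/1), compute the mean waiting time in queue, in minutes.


λ = 60/14.9 = 4.0268 /hr
μ = 60/2.93 = 20.4778 /hr
ρ = λ/μ = 4.0268/20.4778 = 0.1966
Wq = ρ/(μ−λ) = 0.1966/(20.4778−4.0268) = 0.01195 hr
In minutes: 0.01195·60 = 0.7172 min

Final: 0.7172 min


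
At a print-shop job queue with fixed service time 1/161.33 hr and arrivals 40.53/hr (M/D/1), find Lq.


ρ = 40.53/161.33 = 0.2512
M/D/1: Lq = ρ²/(2(1−ρ)) = 0.06311/(2·0.7488) = 0.04214

Final: 0.04214


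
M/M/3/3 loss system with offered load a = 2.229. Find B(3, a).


B(c,a) = (a^c/c!) / Σ_{k=0}^{c} a^k/k!
a^3/3! = 1.845776
Σ terms (k=0..3): 1.00000 + 2.22900 + 2.48422 + 1.84578 = 7.558996
B = 1.845776/7.558996 = 0.244183

Final: 0.244183


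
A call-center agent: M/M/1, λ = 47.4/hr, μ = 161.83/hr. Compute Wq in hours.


ρ = 47.4/161.83 = 0.2929
Wq = ρ/(μ−λ) = 0.2929/(161.83 − 47.4) = 0.2929/114.43 = 0.002560 hr

Final: 0.002560 hr


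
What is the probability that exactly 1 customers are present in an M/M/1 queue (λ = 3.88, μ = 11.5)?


ρ = 3.88/11.5 = 0.3374
P_n = (1−ρ)·ρ^n = (1 − 0.3374)·0.3374^1 = 0.6626·0.337391 = 0.223558

Final: 0.223558


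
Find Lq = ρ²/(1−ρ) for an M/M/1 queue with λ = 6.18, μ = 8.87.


ρ = 6.18/8.87 = 0.6967
Lq = ρ²/(1−ρ) = 0.4854/0.3033 = 1.6007

Final: 1.6007


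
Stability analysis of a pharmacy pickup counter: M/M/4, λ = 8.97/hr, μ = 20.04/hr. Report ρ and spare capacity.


Total capacity cμ = 4·20.04 = 80.16/hr
ρ = λ/(cμ) = 8.97/80.16 = 0.1119
Stable ⇔ ρ < 1: YES
Spare capacity = cμ − λ = 80.16 − 8.97 = 71.19/hr

Final: ρ = 0.1119; stable; margin = 71.19/hr


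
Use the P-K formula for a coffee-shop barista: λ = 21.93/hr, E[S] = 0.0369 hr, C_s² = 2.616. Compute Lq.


ρ = λ·E[S] = 21.93·0.0369 = 0.8092
Lq = ρ²(1+C_s²)/(2(1−ρ)) = 0.6548·(1+2.616)/(2·0.1908)
= 0.6548·3.6160/0.3816 = 6.20567

Final: 6.20567


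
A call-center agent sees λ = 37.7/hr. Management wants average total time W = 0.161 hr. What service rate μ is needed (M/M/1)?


W = 1/(μ−λ) ⇒ μ − λ = 1/W = 1/0.161 = 6.2112
μ = λ + 1/W = 37.7 + 6.2112 = 43.9112 per hr

Final: 43.9112 /hr


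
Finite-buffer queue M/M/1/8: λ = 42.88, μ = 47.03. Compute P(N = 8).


ρ = λ/μ = 42.88/47.03 = 0.9118
P_K = (1−ρ)ρ^K/(1−ρ^(K+1)) = (0.08824·0.477571)/(1 − 0.435430)
= 0.042142/0.564570 = 0.074644

Final: 0.074644


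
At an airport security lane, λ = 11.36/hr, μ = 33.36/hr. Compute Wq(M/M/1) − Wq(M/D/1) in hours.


ρ = 11.36/33.36 = 0.3405
Wq(M/M/1) = ρ/(μ−λ) = 0.3405/22.00 = 0.01548 hr
Wq(M/D/1) = ρ/(2(μ−λ)) = 0.007739 hr
Savings = 0.01548 − 0.007739 = 0.007739 hr

Final: 0.007739 hr


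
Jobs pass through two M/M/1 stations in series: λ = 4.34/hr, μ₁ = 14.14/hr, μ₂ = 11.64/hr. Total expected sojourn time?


Each node sees arrival rate λ = 4.34/hr (tandem ⇒ throughput preserved).
W₁ = 1/(μ₁−λ) = 1/(14.14−4.34) = 0.10204 hr
W₂ = 1/(μ₂−λ) = 1/(11.64−4.34) = 0.13699 hr
W_total = W₁ + W₂ = 0.10204 + 0.13699 = 0.23903 hr

Final: 0.23903 hr


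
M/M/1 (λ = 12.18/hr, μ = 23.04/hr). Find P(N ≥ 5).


ρ = 12.18/23.04 = 0.5286
P(N ≥ n) = ρ^n = 0.5286^5 = 0.041288

Final: 0.041288
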